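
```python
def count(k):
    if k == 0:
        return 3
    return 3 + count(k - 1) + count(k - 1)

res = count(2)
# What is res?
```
Call trace (a repeated sub-call is expanded the first time; later identical calls just restate its return value):
count(k=2)
  count(k=1)
    count(k=0)
    -> return 3
    count(k=0)
    -> return 3
  -> return 9
  count(k=1) -> return 9  (same call as traced above)
-> return 21

Final answer: 21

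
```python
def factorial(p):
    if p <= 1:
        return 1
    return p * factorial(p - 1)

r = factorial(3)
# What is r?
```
Call trace:
factorial(p=3)
  factorial(p=2)
    factorial(p=1)
    -> return 1
  -> return 2
-> return 6

Final answer: 6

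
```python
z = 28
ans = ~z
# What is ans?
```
Trace:
  z=28
  z=28, ans=-29

Final answer: -29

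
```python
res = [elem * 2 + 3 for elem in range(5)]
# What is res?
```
Trace:
  elem=0
  elem=1
  elem=2
  elem=3
  elem=4
  res=[3, 5, 7, 9, 11]

Final answer: [3, 5, 7, 9, 11]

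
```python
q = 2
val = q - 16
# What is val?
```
Trace:
  q=2
  q=2, val=-14

Final answer: -14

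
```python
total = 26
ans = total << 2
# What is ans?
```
Trace:
  total=26
  total=26, ans=104

Final answer: 104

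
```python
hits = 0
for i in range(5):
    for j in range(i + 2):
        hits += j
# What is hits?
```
Trace:
  hits=0
  hits=0, i=0, j=0
  hits=1, i=0, j=1
  hits=1, i=1, j=0
  hits=2, i=1, j=1
  hits=4, i=1, j=2
  hits=4, i=2, j=0
  hits=5, i=2, j=1
  hits=7, i=2, j=2
  hits=10, i=2, j=3
  hits=10, i=3, j=0
  hits=11, i=3, j=1
  hits=13, i=3, j=2
  hits=16, i=3, j=3
  hits=20, i=3, j=4
  hits=20, i=4, j=0
  hits=21, i=4, j=1
  hits=23, i=4, j=2
  hits=26, i=4, j=3
  hits=30, i=4, j=4
  hits=35, i=4, j=5

Final answer: 35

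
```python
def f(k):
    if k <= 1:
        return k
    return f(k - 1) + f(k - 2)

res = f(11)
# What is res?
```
Call trace (a repeated sub-call is expanded the first time; later identical calls just restate its return value):
f(k=11)
  f(k=10)
    f(k=9)
      f(k=8)
        f(k=7)
          f(k=6)
            f(k=5)
              f(k=4)
                f(k=3)
                  f(k=2)
                    f(k=1)
                    -> return 1
                    f(k=0)
                    -> return 0
                  -> return 1
                  f(k=1)
                  -> return 1
                -> return 2
                f(k=2) -> return 1  (same call as traced above)
              -> return 3
              f(k=3) -> return 2  (same call as traced above)
            -> return 5
            f(k=4) -> return 3  (same call as traced above)
          -> return 8
          f(k=5) -> return 5  (same call as traced above)
        -> return 13
        f(k=6) -> return 8  (same call as traced above)
      -> return 21
      f(k=7) -> return 13  (same call as traced above)
    -> return 34
    f(k=8) -> return 21  (same call as traced above)
  -> return 55
  f(k=9) -> return 34  (same call as traced above)
-> return 89

Final answer: 89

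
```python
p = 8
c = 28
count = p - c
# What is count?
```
Trace:
  p=8
  p=8, c=28
  p=8, c=28, count=-20

Final answer: -20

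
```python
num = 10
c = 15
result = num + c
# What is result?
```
Trace:
  num=10
  num=10, c=15
  num=10, c=15, result=25

Final answer: 25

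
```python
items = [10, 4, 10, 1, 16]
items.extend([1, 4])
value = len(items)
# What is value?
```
Trace:
  items=[10, 4, 10, 1, 16]
  items=[10, 4, 10, 1, 16, 1, 4]
  items=[10, 4, 10, 1, 16, 1, 4], value=7

Final answer: 7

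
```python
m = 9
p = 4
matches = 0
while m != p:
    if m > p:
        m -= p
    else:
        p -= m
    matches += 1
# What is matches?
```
Trace:
  m=9
  m=9, p=4
  m=9, p=4, matches=0
  m=5, p=4, matches=1
  m=1, p=4, matches=2
  m=1, p=3, matches=3
  m=1, p=2, matches=4
  m=1, p=1, matches=5

Final answer: 5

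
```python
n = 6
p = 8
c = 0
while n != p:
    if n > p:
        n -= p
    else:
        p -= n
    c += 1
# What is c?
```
Trace:
  n=6
  n=6, p=8
  n=6, p=8, c=0
  n=6, p=2, c=1
  n=4, p=2, c=2
  n=2, p=2, c=3

Final answer: 3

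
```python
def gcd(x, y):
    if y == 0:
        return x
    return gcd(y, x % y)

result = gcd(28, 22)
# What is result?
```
Call trace:
gcd(x=28, y=22)
  gcd(x=22, y=6)
    gcd(x=6, y=4)
      gcd(x=4, y=2)
        gcd(x=2, y=0)
        -> return 2
      -> return 2
    -> return 2
  -> return 2
-> return 2

Final answer: 2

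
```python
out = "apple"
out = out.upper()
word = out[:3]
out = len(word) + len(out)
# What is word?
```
Trace:
  out='apple'
  out='APPLE'
  out='APPLE', word='APP'
  out=8, word='APP'

Final answer: 'APP'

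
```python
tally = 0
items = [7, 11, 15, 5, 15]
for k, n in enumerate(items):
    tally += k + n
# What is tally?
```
Trace:
  tally=0
  tally=7, k=0, n=7
  tally=19, k=1, n=11
  tally=36, k=2, n=15
  tally=44, k=3, n=5
  tally=63, k=4, n=15

Final answer: 63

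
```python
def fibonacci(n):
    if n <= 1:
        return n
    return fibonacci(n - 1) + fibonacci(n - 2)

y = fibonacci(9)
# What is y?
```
Call trace (a repeated sub-call is expanded the first time; later identical calls just restate its return value):
fibonacci(n=9)
  fibonacci(n=8)
    fibonacci(n=7)
      fibonacci(n=6)
        fibonacci(n=5)
          fibonacci(n=4)
            fibonacci(n=3)
              fibonacci(n=2)
                fibonacci(n=1)
                -> return 1
                fibonacci(n=0)
                -> return 0
              -> return 1
              fibonacci(n=1)
              -> return 1
            -> return 2
            fibonacci(n=2) -> return 1  (same call as traced above)
          -> return 3
          fibonacci(n=3) -> return 2  (same call as traced above)
        -> return 5
        fibonacci(n=4) -> return 3  (same call as traced above)
      -> return 8
      fibonacci(n=5) -> return 5  (same call as traced above)
    -> return 13
    fibonacci(n=6) -> return 8  (same call as traced above)
  -> return 21
  fibonacci(n=7) -> return 13  (same call as traced above)
-> return 34

Final answer: 34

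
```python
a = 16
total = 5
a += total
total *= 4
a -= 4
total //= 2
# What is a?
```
Trace:
  a=16
  a=16, total=5
  a=21, total=5
  a=21, total=20
  a=17, total=20
  a=17, total=10

Final answer: 17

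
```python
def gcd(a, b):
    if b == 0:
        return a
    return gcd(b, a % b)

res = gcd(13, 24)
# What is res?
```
Call trace:
gcd(a=13, b=24)
  gcd(a=24, b=13)
    gcd(a=13, b=11)
      gcd(a=11, b=2)
        gcd(a=2, b=1)
          gcd(a=1, b=0)
          -> return 1
        -> return 1
      -> return 1
    -> return 1
  -> return 1
-> return 1

Final answer: 1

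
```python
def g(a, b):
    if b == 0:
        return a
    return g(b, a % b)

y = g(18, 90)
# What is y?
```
Call trace:
g(a=18, b=90)
  g(a=90, b=18)
    g(a=18, b=0)
    -> return 18
  -> return 18
-> return 18

Final answer: 18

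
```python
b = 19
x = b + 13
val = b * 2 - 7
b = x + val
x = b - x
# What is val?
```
Trace:
  b=19
  b=19, x=32
  b=19, x=32, val=31
  b=63, x=32, val=31
  b=63, x=31, val=31

Final answer: 31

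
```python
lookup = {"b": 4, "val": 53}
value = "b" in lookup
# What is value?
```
Trace:
  lookup={'b': 4, 'val': 53}
  lookup={'b': 4, 'val': 53}, value=True

Final answer: True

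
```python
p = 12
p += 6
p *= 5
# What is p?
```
Trace:
  p=12
  p=18
  p=90

Final answer: 90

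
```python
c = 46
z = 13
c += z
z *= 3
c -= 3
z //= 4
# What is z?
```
Trace:
  c=46
  c=46, z=13
  c=59, z=13
  c=59, z=39
  c=56, z=39
  c=56, z=9

Final answer: 9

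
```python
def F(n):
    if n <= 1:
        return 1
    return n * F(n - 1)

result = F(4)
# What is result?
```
Call trace:
F(n=4)
  F(n=3)
    F(n=2)
      F(n=1)
      -> return 1
    -> return 2
  -> return 6
-> return 24

Final answer: 24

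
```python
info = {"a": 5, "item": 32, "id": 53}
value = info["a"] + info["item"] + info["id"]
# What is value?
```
Trace:
  info={'a': 5, 'item': 32, 'id': 53}
  info={'a': 5, 'item': 32, 'id': 53}, value=90

Final answer: 90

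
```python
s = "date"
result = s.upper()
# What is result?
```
Trace:
  s='date'
  s='date', result='DATE'

Final answer: 'DATE'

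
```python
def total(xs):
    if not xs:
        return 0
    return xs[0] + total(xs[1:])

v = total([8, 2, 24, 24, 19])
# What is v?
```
Call trace:
total(xs=[8, 2, 24, 24, 19])
  total(xs=[2, 24, 24, 19])
    total(xs=[24, 24, 19])
      total(xs=[24, 19])
        total(xs=[19])
          total(xs=[])
          -> return 0
        -> return 19
      -> return 43
    -> return 67
  -> return 69
-> return 77

Final answer: 77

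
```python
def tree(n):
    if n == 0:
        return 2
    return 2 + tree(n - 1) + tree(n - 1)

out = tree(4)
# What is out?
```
Call trace (a repeated sub-call is expanded the first time; later identical calls just restate its return value):
tree(n=4)
  tree(n=3)
    tree(n=2)
      tree(n=1)
        tree(n=0)
        -> return 2
        tree(n=0)
        -> return 2
      -> return 6
      tree(n=1) -> return 6  (same call as traced above)
    -> return 14
    tree(n=2) -> return 14  (same call as traced above)
  -> return 30
  tree(n=3) -> return 30  (same call as traced above)
-> return 62

Final answer: 62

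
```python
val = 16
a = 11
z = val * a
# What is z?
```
Trace:
  val=16
  val=16, a=11
  val=16, a=11, z=176

Final answer: 176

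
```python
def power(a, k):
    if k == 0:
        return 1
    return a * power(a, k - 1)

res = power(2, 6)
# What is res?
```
Call trace:
power(a=2, k=6)
  power(a=2, k=5)
    power(a=2, k=4)
      power(a=2, k=3)
        power(a=2, k=2)
          power(a=2, k=1)
            power(a=2, k=0)
            -> return 1
          -> return 2
        -> return 4
      -> return 8
    -> return 16
  -> return 32
-> return 64

Final answer: 64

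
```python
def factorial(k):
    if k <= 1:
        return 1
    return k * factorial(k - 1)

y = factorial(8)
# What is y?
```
Call trace:
factorial(k=8)
  factorial(k=7)
    factorial(k=6)
      factorial(k=5)
        factorial(k=4)
          factorial(k=3)
            factorial(k=2)
              factorial(k=1)
              -> return 1
            -> return 2
          -> return 6
        -> return 24
      -> return 120
    -> return 720
  -> return 5040
-> return 40320

Final answer: 40320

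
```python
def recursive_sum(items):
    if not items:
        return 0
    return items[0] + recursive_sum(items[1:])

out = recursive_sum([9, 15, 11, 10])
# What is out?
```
Call trace:
recursive_sum(items=[9, 15, 11, 10])
  recursive_sum(items=[15, 11, 10])
    recursive_sum(items=[11, 10])
      recursive_sum(items=[10])
        recursive_sum(items=[])
        -> return 0
      -> return 10
    -> return 21
  -> return 36
-> return 45

Final answer: 45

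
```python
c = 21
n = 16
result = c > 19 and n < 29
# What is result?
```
Trace:
  c=21
  c=21, n=16
  c=21, n=16, result=True

Final answer: True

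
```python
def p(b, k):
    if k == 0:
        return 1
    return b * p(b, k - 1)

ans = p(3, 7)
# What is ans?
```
Call trace:
p(b=3, k=7)
  p(b=3, k=6)
    p(b=3, k=5)
      p(b=3, k=4)
        p(b=3, k=3)
          p(b=3, k=2)
            p(b=3, k=1)
              p(b=3, k=0)
              -> return 1
            -> return 3
          -> return 9
        -> return 27
      -> return 81
    -> return 243
  -> return 729
-> return 2187

Final answer: 2187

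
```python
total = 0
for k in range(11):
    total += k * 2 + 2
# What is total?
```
Trace:
  total=0
  total=2, k=0
  total=6, k=1
  total=12, k=2
  total=20, k=3
  total=30, k=4
  total=42, k=5
  total=56, k=6
  total=72, k=7
  total=90, k=8
  total=110, k=9
  total=132, k=10

Final answer: 132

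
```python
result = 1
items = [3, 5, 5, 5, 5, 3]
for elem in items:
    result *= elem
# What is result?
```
Trace:
  result=1
  result=3, elem=3
  result=15, elem=5
  result=75, elem=5
  result=375, elem=5
  result=1875, elem=5
  result=5625, elem=3

Final answer: 5625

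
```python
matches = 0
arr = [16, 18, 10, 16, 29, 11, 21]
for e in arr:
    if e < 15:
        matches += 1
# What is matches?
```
Trace:
  matches=0
  matches=0, e=16
  matches=0, e=18
  matches=1, e=10
  matches=1, e=16
  matches=1, e=29
  matches=2, e=11
  matches=2, e=21

Final answer: 2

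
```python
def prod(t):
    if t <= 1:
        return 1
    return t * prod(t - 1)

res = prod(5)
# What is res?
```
Call trace:
prod(t=5)
  prod(t=4)
    prod(t=3)
      prod(t=2)
        prod(t=1)
        -> return 1
      -> return 2
    -> return 6
  -> return 24
-> return 120

Final answer: 120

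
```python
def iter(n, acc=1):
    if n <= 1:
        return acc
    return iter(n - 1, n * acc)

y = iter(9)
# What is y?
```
Call trace:
iter(n=9, acc=1)
  iter(n=8, acc=9)
    iter(n=7, acc=72)
      iter(n=6, acc=504)
        iter(n=5, acc=3024)
          iter(n=4, acc=15120)
            iter(n=3, acc=60480)
              iter(n=2, acc=181440)
                iter(n=1, acc=362880)
                -> return 362880
              -> return 362880
            -> return 362880
          -> return 362880
        -> return 362880
      -> return 362880
    -> return 362880
  -> return 362880
-> return 362880

Final answer: 362880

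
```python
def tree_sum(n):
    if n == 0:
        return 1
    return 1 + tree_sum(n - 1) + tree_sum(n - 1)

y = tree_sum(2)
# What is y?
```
Call trace (a repeated sub-call is expanded the first time; later identical calls just restate its return value):
tree_sum(n=2)
  tree_sum(n=1)
    tree_sum(n=0)
    -> return 1
    tree_sum(n=0)
    -> return 1
  -> return 3
  tree_sum(n=1) -> return 3  (same call as traced above)
-> return 7

Final answer: 7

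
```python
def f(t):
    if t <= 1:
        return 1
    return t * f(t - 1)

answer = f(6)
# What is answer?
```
Call trace:
f(t=6)
  f(t=5)
    f(t=4)
      f(t=3)
        f(t=2)
          f(t=1)
          -> return 1
        -> return 2
      -> return 6
    -> return 24
  -> return 120
-> return 720

Final answer: 720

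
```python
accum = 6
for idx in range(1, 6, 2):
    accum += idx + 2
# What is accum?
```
Trace:
  accum=6
  accum=9, idx=1
  accum=14, idx=3
  accum=21, idx=5

Final answer: 21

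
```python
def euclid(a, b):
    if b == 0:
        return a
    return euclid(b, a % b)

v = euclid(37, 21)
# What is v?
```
Call trace:
euclid(a=37, b=21)
  euclid(a=21, b=16)
    euclid(a=16, b=5)
      euclid(a=5, b=1)
        euclid(a=1, b=0)
        -> return 1
      -> return 1
    -> return 1
  -> return 1
-> return 1

Final answer: 1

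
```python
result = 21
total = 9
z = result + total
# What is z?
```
Trace:
  result=21
  result=21, total=9
  result=21, total=9, z=30

Final answer: 30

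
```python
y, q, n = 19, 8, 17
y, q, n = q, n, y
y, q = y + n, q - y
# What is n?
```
Trace:
  y=19, q=8, n=17
  y=8, q=17, n=19
  y=27, q=9, n=19

Final answer: 19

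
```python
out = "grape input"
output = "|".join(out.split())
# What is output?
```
Trace:
  out='grape input'
  out='grape input', output='grape|input'

Final answer: 'grape|input'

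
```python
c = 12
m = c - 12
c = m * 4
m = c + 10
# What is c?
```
Trace:
  c=12
  c=12, m=0
  c=0, m=0
  c=0, m=10

Final answer: 0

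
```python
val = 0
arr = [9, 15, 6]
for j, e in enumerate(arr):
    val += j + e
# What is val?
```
Trace:
  val=0
  val=9, j=0, e=9
  val=25, j=1, e=15
  val=33, j=2, e=6

Final answer: 33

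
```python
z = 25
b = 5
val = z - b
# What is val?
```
Trace:
  z=25
  z=25, b=5
  z=25, b=5, val=20

Final answer: 20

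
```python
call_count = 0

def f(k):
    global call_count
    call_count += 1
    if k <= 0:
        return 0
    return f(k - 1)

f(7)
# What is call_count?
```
Call trace:
f(k=7)
  f(k=6)
    f(k=5)
      f(k=4)
        f(k=3)
          f(k=2)
            f(k=1)
              f(k=0)
              -> return 0
            -> return 0
          -> return 0
        -> return 0
      -> return 0
    -> return 0
  -> return 0
-> return 0

call_count is incremented once per call. f is entered once for each k = 7, 6, 5, 4, 3, 2, 1, 0 (the k <= 0 call returns without recursing), i.e. 7 + 1 calls.
call_count = 8

Final answer: 8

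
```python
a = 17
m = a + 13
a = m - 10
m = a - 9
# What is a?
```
Trace:
  a=17
  a=17, m=30
  a=20, m=30
  a=20, m=11

Final answer: 20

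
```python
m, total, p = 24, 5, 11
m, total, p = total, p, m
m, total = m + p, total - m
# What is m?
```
Trace:
  m=24, total=5, p=11
  m=5, total=11, p=24
  m=29, total=6, p=24

Final answer: 29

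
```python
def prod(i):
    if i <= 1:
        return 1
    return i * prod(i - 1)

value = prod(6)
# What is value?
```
Call trace:
prod(i=6)
  prod(i=5)
    prod(i=4)
      prod(i=3)
        prod(i=2)
          prod(i=1)
          -> return 1
        -> return 2
      -> return 6
    -> return 24
  -> return 120
-> return 720

Final answer: 720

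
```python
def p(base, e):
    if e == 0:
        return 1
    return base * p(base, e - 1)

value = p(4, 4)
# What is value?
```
Call trace:
p(base=4, e=4)
  p(base=4, e=3)
    p(base=4, e=2)
      p(base=4, e=1)
        p(base=4, e=0)
        -> return 1
      -> return 4
    -> return 16
  -> return 64
-> return 256

Final answer: 256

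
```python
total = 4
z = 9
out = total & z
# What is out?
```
Trace:
  total=4
  total=4, z=9
  total=4, z=9, out=0

Final answer: 0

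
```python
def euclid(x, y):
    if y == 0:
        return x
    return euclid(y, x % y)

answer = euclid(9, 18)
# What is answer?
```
Call trace:
euclid(x=9, y=18)
  euclid(x=18, y=9)
    euclid(x=9, y=0)
    -> return 9
  -> return 9
-> return 9

Final answer: 9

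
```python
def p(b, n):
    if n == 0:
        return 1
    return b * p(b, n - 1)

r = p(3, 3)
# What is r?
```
Call trace:
p(b=3, n=3)
  p(b=3, n=2)
    p(b=3, n=1)
      p(b=3, n=0)
      -> return 1
    -> return 3
  -> return 9
-> return 27

Final answer: 27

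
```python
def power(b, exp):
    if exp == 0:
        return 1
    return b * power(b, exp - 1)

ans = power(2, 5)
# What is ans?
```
Call trace:
power(b=2, exp=5)
  power(b=2, exp=4)
    power(b=2, exp=3)
      power(b=2, exp=2)
        power(b=2, exp=1)
          power(b=2, exp=0)
          -> return 1
        -> return 2
      -> return 4
    -> return 8
  -> return 16
-> return 32

Final answer: 32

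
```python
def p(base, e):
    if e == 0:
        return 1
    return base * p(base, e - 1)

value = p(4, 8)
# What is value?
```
Call trace:
p(base=4, e=8)
  p(base=4, e=7)
    p(base=4, e=6)
      p(base=4, e=5)
        p(base=4, e=4)
          p(base=4, e=3)
            p(base=4, e=2)
              p(base=4, e=1)
                p(base=4, e=0)
                -> return 1
              -> return 4
            -> return 16
          -> return 64
        -> return 256
      -> return 1024
    -> return 4096
  -> return 16384
-> return 65536

Final answer: 65536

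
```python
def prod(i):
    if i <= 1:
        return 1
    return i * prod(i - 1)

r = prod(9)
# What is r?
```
Call trace:
prod(i=9)
  prod(i=8)
    prod(i=7)
      prod(i=6)
        prod(i=5)
          prod(i=4)
            prod(i=3)
              prod(i=2)
                prod(i=1)
                -> return 1
              -> return 2
            -> return 6
          -> return 24
        -> return 120
      -> return 720
    -> return 5040
  -> return 40320
-> return 362880

Final answer: 362880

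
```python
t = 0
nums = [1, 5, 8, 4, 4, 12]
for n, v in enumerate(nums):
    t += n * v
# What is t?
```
Trace:
  t=0
  t=0, n=0, v=1
  t=5, n=1, v=5
  t=21, n=2, v=8
  t=33, n=3, v=4
  t=49, n=4, v=4
  t=109, n=5, v=12

Final answer: 109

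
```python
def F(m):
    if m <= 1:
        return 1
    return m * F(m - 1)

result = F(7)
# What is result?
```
Call trace:
F(m=7)
  F(m=6)
    F(m=5)
      F(m=4)
        F(m=3)
          F(m=2)
            F(m=1)
            -> return 1
          -> return 2
        -> return 6
      -> return 24
    -> return 120
  -> return 720
-> return 5040

Final answer: 5040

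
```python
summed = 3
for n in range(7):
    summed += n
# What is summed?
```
Trace:
  summed=3
  summed=3, n=0
  summed=4, n=1
  summed=6, n=2
  summed=9, n=3
  summed=13, n=4
  summed=18, n=5
  summed=24, n=6

Final answer: 24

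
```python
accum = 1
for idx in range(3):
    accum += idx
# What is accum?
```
Trace:
  accum=1
  accum=1, idx=0
  accum=2, idx=1
  accum=4, idx=2

Final answer: 4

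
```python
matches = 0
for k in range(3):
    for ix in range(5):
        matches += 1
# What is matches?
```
Trace:
  matches=0
  matches=1, k=0, ix=0
  matches=2, k=0, ix=1
  matches=3, k=0, ix=2
  matches=4, k=0, ix=3
  matches=5, k=0, ix=4
  matches=6, k=1, ix=0
  matches=7, k=1, ix=1
  matches=8, k=1, ix=2
  matches=9, k=1, ix=3
  matches=10, k=1, ix=4
  matches=11, k=2, ix=0
  matches=12, k=2, ix=1
  matches=13, k=2, ix=2
  matches=14, k=2, ix=3
  matches=15, k=2, ix=4

Final answer: 15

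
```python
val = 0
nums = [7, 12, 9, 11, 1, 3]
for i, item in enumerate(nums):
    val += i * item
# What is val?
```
Trace:
  val=0
  val=0, i=0, item=7
  val=12, i=1, item=12
  val=30, i=2, item=9
  val=63, i=3, item=11
  val=67, i=4, item=1
  val=82, i=5, item=3

Final answer: 82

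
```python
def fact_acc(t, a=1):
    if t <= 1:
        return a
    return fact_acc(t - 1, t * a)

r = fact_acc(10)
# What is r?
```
Call trace:
fact_acc(t=10, a=1)
  fact_acc(t=9, a=10)
    fact_acc(t=8, a=90)
      fact_acc(t=7, a=720)
        fact_acc(t=6, a=5040)
          fact_acc(t=5, a=30240)
            fact_acc(t=4, a=151200)
              fact_acc(t=3, a=604800)
                fact_acc(t=2, a=1814400)
                  fact_acc(t=1, a=3628800)
                  -> return 3628800
                -> return 3628800
              -> return 3628800
            -> return 3628800
          -> return 3628800
        -> return 3628800
      -> return 3628800
    -> return 3628800
  -> return 3628800
-> return 3628800

Final answer: 3628800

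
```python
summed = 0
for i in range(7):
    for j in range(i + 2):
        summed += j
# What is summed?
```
Trace:
  summed=0
  summed=0, i=0, j=0
  summed=1, i=0, j=1
  summed=1, i=1, j=0
  summed=2, i=1, j=1
  summed=4, i=1, j=2
  summed=4, i=2, j=0
  summed=5, i=2, j=1
  summed=7, i=2, j=2
  summed=10, i=2, j=3
  summed=10, i=3, j=0
  summed=11, i=3, j=1
  summed=13, i=3, j=2
  summed=16, i=3, j=3
  summed=20, i=3, j=4
  summed=20, i=4, j=0
  summed=21, i=4, j=1
  summed=23, i=4, j=2
  summed=26, i=4, j=3
  summed=30, i=4, j=4
  summed=35, i=4, j=5
  summed=35, i=5, j=0
  summed=36, i=5, j=1
  summed=38, i=5, j=2
  summed=41, i=5, j=3
  summed=45, i=5, j=4
  summed=50, i=5, j=5
  summed=56, i=5, j=6
  summed=56, i=6, j=0
  summed=57, i=6, j=1
  summed=59, i=6, j=2
  summed=62, i=6, j=3
  summed=66, i=6, j=4
  summed=71, i=6, j=5
  summed=77, i=6, j=6
  summed=84, i=6, j=7

Final answer: 84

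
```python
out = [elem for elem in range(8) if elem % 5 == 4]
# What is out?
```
Trace:
  elem=0
  elem=1
  elem=2
  elem=3
  elem=4
  elem=5
  elem=6
  elem=7
  out=[4]

Final answer: [4]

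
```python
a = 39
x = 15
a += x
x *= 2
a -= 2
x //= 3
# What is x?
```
Trace:
  a=39
  a=39, x=15
  a=54, x=15
  a=54, x=30
  a=52, x=30
  a=52, x=10

Final answer: 10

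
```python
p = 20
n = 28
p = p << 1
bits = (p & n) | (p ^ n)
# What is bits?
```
Trace:
  p=20
  p=20, n=28
  p=40, n=28
  p=40, n=28, bits=60

Final answer: 60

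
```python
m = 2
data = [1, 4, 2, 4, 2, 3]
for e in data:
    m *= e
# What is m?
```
Trace:
  m=2
  m=2, e=1
  m=8, e=4
  m=16, e=2
  m=64, e=4
  m=128, e=2
  m=384, e=3

Final answer: 384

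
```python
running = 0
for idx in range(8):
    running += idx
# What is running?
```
Trace:
  running=0
  running=0, idx=0
  running=1, idx=1
  running=3, idx=2
  running=6, idx=3
  running=10, idx=4
  running=15, idx=5
  running=21, idx=6
  running=28, idx=7

Final answer: 28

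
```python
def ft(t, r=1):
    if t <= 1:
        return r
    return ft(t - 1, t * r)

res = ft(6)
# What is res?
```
Call trace:
ft(t=6, r=1)
  ft(t=5, r=6)
    ft(t=4, r=30)
      ft(t=3, r=120)
        ft(t=2, r=360)
          ft(t=1, r=720)
          -> return 720
        -> return 720
      -> return 720
    -> return 720
  -> return 720
-> return 720

Final answer: 720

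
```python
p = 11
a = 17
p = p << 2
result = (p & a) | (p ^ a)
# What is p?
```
Trace:
  p=11
  p=11, a=17
  p=44, a=17
  p=44, a=17, result=61

Final answer: 44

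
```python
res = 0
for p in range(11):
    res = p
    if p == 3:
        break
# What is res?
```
Trace:
  res=0
  res=0, p=0
  res=1, p=1
  res=2, p=2
  res=3, p=3

Final answer: 3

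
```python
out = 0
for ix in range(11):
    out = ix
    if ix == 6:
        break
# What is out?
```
Trace:
  out=0
  out=0, ix=0
  out=1, ix=1
  out=2, ix=2
  out=3, ix=3
  out=4, ix=4
  out=5, ix=5
  out=6, ix=6

Final answer: 6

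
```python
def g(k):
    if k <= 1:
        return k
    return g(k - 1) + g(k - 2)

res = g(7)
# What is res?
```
Call trace (a repeated sub-call is expanded the first time; later identical calls just restate its return value):
g(k=7)
  g(k=6)
    g(k=5)
      g(k=4)
        g(k=3)
          g(k=2)
            g(k=1)
            -> return 1
            g(k=0)
            -> return 0
          -> return 1
          g(k=1)
          -> return 1
        -> return 2
        g(k=2) -> return 1  (same call as traced above)
      -> return 3
      g(k=3) -> return 2  (same call as traced above)
    -> return 5
    g(k=4) -> return 3  (same call as traced above)
  -> return 8
  g(k=5) -> return 5  (same call as traced above)
-> return 13

Final answer: 13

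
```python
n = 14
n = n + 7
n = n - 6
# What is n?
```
Trace:
  n=14
  n=21
  n=15

Final answer: 15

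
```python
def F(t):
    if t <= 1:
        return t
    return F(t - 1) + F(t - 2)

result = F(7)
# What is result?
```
Call trace (a repeated sub-call is expanded the first time; later identical calls just restate its return value):
F(t=7)
  F(t=6)
    F(t=5)
      F(t=4)
        F(t=3)
          F(t=2)
            F(t=1)
            -> return 1
            F(t=0)
            -> return 0
          -> return 1
          F(t=1)
          -> return 1
        -> return 2
        F(t=2) -> return 1  (same call as traced above)
      -> return 3
      F(t=3) -> return 2  (same call as traced above)
    -> return 5
    F(t=4) -> return 3  (same call as traced above)
  -> return 8
  F(t=5) -> return 5  (same call as traced above)
-> return 13

Final answer: 13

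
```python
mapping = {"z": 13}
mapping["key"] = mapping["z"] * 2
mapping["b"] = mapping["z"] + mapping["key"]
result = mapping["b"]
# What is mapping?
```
Trace:
  mapping={'z': 13}
  mapping={'z': 13, 'key': 26}
  mapping={'z': 13, 'key': 26, 'b': 39}
  mapping={'z': 13, 'key': 26, 'b': 39}, result=39

Final answer: {'z': 13, 'key': 26, 'b': 39}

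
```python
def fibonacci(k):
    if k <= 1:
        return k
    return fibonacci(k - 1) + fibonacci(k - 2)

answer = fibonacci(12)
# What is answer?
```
Call trace (a repeated sub-call is expanded the first time; later identical calls just restate its return value):
fibonacci(k=12)
  fibonacci(k=11)
    fibonacci(k=10)
      fibonacci(k=9)
        fibonacci(k=8)
          fibonacci(k=7)
            fibonacci(k=6)
              fibonacci(k=5)
                fibonacci(k=4)
                  fibonacci(k=3)
                    fibonacci(k=2)
                      fibonacci(k=1)
                      -> return 1
                      fibonacci(k=0)
                      -> return 0
                    -> return 1
                    fibonacci(k=1)
                    -> return 1
                  -> return 2
                  fibonacci(k=2) -> return 1  (same call as traced above)
                -> return 3
                fibonacci(k=3) -> return 2  (same call as traced above)
              -> return 5
              fibonacci(k=4) -> return 3  (same call as traced above)
            -> return 8
            fibonacci(k=5) -> return 5  (same call as traced above)
          -> return 13
          fibonacci(k=6) -> return 8  (same call as traced above)
        -> return 21
        fibonacci(k=7) -> return 13  (same call as traced above)
      -> return 34
      fibonacci(k=8) -> return 21  (same call as traced above)
    -> return 55
    fibonacci(k=9) -> return 34  (same call as traced above)
  -> return 89
  fibonacci(k=10) -> return 55  (same call as traced above)
-> return 144

Final answer: 144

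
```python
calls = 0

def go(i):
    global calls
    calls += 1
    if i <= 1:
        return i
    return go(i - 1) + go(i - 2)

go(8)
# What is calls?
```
Call trace (a repeated sub-call is expanded the first time; later identical calls just restate its return value):
go(i=8)
  go(i=7)
    go(i=6)
      go(i=5)
        go(i=4)
          go(i=3)
            go(i=2)
              go(i=1)
              -> return 1
              go(i=0)
              -> return 0
            -> return 1
            go(i=1)
            -> return 1
          -> return 2
          go(i=2) -> return 1  (same call as traced above)
        -> return 3
        go(i=3) -> return 2  (same call as traced above)
      -> return 5
      go(i=4) -> return 3  (same call as traced above)
    -> return 8
    go(i=5) -> return 5  (same call as traced above)
  -> return 13
  go(i=6) -> return 8  (same call as traced above)
-> return 21

calls is incremented once per call, so count the calls in each subtree. Let C(i) = number of calls made by go(i).
C(0) = C(1) = 1 (base case, no recursion); C(i) = 1 + C(i - 1) + C(i - 2) otherwise.
C(2) = 1 + C(1) + C(0) = 1 + 1 + 1 = 3
C(3) = 1 + C(2) + C(1) = 1 + 3 + 1 = 5
C(4) = 1 + C(3) + C(2) = 1 + 5 + 3 = 9
C(5) = 1 + C(4) + C(3) = 1 + 9 + 5 = 15
C(6) = 1 + C(5) + C(4) = 1 + 15 + 9 = 25
C(7) = 1 + C(6) + C(5) = 1 + 25 + 15 = 41
C(8) = 1 + C(7) + C(6) = 1 + 41 + 25 = 67
calls = C(8) = 67

Final answer: 67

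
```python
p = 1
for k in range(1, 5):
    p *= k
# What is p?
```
Trace:
  p=1
  p=1, k=1
  p=2, k=2
  p=6, k=3
  p=24, k=4

Final answer: 24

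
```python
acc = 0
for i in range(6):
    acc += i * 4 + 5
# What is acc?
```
Trace:
  acc=0
  acc=5, i=0
  acc=14, i=1
  acc=27, i=2
  acc=44, i=3
  acc=65, i=4
  acc=90, i=5

Final answer: 90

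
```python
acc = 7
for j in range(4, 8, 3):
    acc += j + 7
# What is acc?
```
Trace:
  acc=7
  acc=18, j=4
  acc=32, j=7

Final answer: 32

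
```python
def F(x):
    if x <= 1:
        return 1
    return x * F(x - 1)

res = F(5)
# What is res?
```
Call trace:
F(x=5)
  F(x=4)
    F(x=3)
      F(x=2)
        F(x=1)
        -> return 1
      -> return 2
    -> return 6
  -> return 24
-> return 120

Final answer: 120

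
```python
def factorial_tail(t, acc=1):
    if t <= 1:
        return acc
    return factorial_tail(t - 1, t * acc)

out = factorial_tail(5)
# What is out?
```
Call trace:
factorial_tail(t=5, acc=1)
  factorial_tail(t=4, acc=5)
    factorial_tail(t=3, acc=20)
      factorial_tail(t=2, acc=60)
        factorial_tail(t=1, acc=120)
        -> return 120
      -> return 120
    -> return 120
  -> return 120
-> return 120

Final answer: 120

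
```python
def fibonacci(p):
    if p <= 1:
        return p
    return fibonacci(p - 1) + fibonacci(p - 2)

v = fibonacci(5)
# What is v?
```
Call trace (a repeated sub-call is expanded the first time; later identical calls just restate its return value):
fibonacci(p=5)
  fibonacci(p=4)
    fibonacci(p=3)
      fibonacci(p=2)
        fibonacci(p=1)
        -> return 1
        fibonacci(p=0)
        -> return 0
      -> return 1
      fibonacci(p=1)
      -> return 1
    -> return 2
    fibonacci(p=2) -> return 1  (same call as traced above)
  -> return 3
  fibonacci(p=3) -> return 2  (same call as traced above)
-> return 5

Final answer: 5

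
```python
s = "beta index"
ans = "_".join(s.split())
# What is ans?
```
Trace:
  s='beta index'
  s='beta index', ans='beta_index'

Final answer: 'beta_index'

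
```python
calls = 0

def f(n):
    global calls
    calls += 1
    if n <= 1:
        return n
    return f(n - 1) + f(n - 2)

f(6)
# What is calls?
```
Call trace (a repeated sub-call is expanded the first time; later identical calls just restate its return value):
f(n=6)
  f(n=5)
    f(n=4)
      f(n=3)
        f(n=2)
          f(n=1)
          -> return 1
          f(n=0)
          -> return 0
        -> return 1
        f(n=1)
        -> return 1
      -> return 2
      f(n=2) -> return 1  (same call as traced above)
    -> return 3
    f(n=3) -> return 2  (same call as traced above)
  -> return 5
  f(n=4) -> return 3  (same call as traced above)
-> return 8

calls is incremented once per call, so count the calls in each subtree. Let C(n) = number of calls made by f(n).
C(0) = C(1) = 1 (base case, no recursion); C(n) = 1 + C(n - 1) + C(n - 2) otherwise.
C(2) = 1 + C(1) + C(0) = 1 + 1 + 1 = 3
C(3) = 1 + C(2) + C(1) = 1 + 3 + 1 = 5
C(4) = 1 + C(3) + C(2) = 1 + 5 + 3 = 9
C(5) = 1 + C(4) + C(3) = 1 + 9 + 5 = 15
C(6) = 1 + C(5) + C(4) = 1 + 15 + 9 = 25
calls = C(6) = 25

Final answer: 25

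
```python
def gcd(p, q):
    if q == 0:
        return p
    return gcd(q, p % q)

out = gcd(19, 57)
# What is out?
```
Call trace:
gcd(p=19, q=57)
  gcd(p=57, q=19)
    gcd(p=19, q=0)
    -> return 19
  -> return 19
-> return 19

Final answer: 19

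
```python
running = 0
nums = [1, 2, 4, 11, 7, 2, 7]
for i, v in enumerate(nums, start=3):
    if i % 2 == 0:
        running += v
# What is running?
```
Trace:
  running=0
  running=0, i=3, v=1
  running=2, i=4, v=2
  running=2, i=5, v=4
  running=13, i=6, v=11
  running=13, i=7, v=7
  running=15, i=8, v=2
  running=15, i=9, v=7

Final answer: 15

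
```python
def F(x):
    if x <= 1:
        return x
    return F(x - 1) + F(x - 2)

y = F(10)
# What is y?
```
Call trace (a repeated sub-call is expanded the first time; later identical calls just restate its return value):
F(x=10)
  F(x=9)
    F(x=8)
      F(x=7)
        F(x=6)
          F(x=5)
            F(x=4)
              F(x=3)
                F(x=2)
                  F(x=1)
                  -> return 1
                  F(x=0)
                  -> return 0
                -> return 1
                F(x=1)
                -> return 1
              -> return 2
              F(x=2) -> return 1  (same call as traced above)
            -> return 3
            F(x=3) -> return 2  (same call as traced above)
          -> return 5
          F(x=4) -> return 3  (same call as traced above)
        -> return 8
        F(x=5) -> return 5  (same call as traced above)
      -> return 13
      F(x=6) -> return 8  (same call as traced above)
    -> return 21
    F(x=7) -> return 13  (same call as traced above)
  -> return 34
  F(x=8) -> return 21  (same call as traced above)
-> return 55

Final answer: 55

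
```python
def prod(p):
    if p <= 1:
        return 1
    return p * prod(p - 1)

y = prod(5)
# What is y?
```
Call trace:
prod(p=5)
  prod(p=4)
    prod(p=3)
      prod(p=2)
        prod(p=1)
        -> return 1
      -> return 2
    -> return 6
  -> return 24
-> return 120

Final answer: 120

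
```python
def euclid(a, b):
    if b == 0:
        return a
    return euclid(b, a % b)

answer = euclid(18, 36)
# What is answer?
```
Call trace:
euclid(a=18, b=36)
  euclid(a=36, b=18)
    euclid(a=18, b=0)
    -> return 18
  -> return 18
-> return 18

Final answer: 18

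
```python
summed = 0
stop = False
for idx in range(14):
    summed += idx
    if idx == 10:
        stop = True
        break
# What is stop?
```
Trace:
  summed=0
  summed=0, stop=False
  summed=0, stop=False, idx=0
  summed=1, stop=False, idx=1
  summed=3, stop=False, idx=2
  summed=6, stop=False, idx=3
  summed=10, stop=False, idx=4
  summed=15, stop=False, idx=5
  summed=21, stop=False, idx=6
  summed=28, stop=False, idx=7
  summed=36, stop=False, idx=8
  summed=45, stop=False, idx=9
  summed=55, stop=True, idx=10

Final answer: True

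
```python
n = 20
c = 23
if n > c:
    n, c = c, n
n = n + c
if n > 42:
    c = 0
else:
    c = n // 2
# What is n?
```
Trace:
  n=20
  n=20, c=23
  n=20, c=23
  n=43, c=23
  n=43, c=0

Final answer: 43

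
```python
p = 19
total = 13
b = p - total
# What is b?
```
Trace:
  p=19
  p=19, total=13
  p=19, total=13, b=6

Final answer: 6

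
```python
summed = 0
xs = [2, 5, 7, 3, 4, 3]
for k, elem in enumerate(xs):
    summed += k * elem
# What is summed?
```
Trace:
  summed=0
  summed=0, k=0, elem=2
  summed=5, k=1, elem=5
  summed=19, k=2, elem=7
  summed=28, k=3, elem=3
  summed=44, k=4, elem=4
  summed=59, k=5, elem=3

Final answer: 59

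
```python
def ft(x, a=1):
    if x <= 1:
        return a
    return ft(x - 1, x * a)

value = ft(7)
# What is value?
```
Call trace:
ft(x=7, a=1)
  ft(x=6, a=7)
    ft(x=5, a=42)
      ft(x=4, a=210)
        ft(x=3, a=840)
          ft(x=2, a=2520)
            ft(x=1, a=5040)
            -> return 5040
          -> return 5040
        -> return 5040
      -> return 5040
    -> return 5040
  -> return 5040
-> return 5040

Final answer: 5040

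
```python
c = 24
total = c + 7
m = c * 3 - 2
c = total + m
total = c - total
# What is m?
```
Trace:
  c=24
  c=24, total=31
  c=24, total=31, m=70
  c=101, total=31, m=70
  c=101, total=70, m=70

Final answer: 70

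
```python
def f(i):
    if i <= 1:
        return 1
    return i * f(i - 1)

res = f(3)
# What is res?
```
Call trace:
f(i=3)
  f(i=2)
    f(i=1)
    -> return 1
  -> return 2
-> return 6

Final answer: 6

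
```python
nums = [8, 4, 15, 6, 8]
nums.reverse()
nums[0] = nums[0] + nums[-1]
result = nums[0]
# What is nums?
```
Trace:
  nums=[8, 4, 15, 6, 8]
  nums=[8, 6, 15, 4, 8]
  nums=[16, 6, 15, 4, 8]
  nums=[16, 6, 15, 4, 8], result=16

Final answer: [16, 6, 15, 4, 8]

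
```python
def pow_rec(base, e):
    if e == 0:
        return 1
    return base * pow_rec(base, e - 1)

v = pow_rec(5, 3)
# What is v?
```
Call trace:
pow_rec(base=5, e=3)
  pow_rec(base=5, e=2)
    pow_rec(base=5, e=1)
      pow_rec(base=5, e=0)
      -> return 1
    -> return 5
  -> return 25
-> return 125

Final answer: 125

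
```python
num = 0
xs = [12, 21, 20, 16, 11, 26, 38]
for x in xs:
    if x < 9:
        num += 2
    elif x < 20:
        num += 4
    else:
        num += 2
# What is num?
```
Trace:
  num=0
  num=4, x=12
  num=6, x=21
  num=8, x=20
  num=12, x=16
  num=16, x=11
  num=18, x=26
  num=20, x=38

Final answer: 20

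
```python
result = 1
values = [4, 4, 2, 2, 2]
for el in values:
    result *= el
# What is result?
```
Trace:
  result=1
  result=4, el=4
  result=16, el=4
  result=32, el=2
  result=64, el=2
  result=128, el=2

Final answer: 128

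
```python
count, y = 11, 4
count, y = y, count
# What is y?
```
Trace:
  count=11, y=4
  count=4, y=11

Final answer: 11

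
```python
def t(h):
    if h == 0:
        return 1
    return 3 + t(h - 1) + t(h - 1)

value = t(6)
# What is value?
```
Call trace (a repeated sub-call is expanded the first time; later identical calls just restate its return value):
t(h=6)
  t(h=5)
    t(h=4)
      t(h=3)
        t(h=2)
          t(h=1)
            t(h=0)
            -> return 1
            t(h=0)
            -> return 1
          -> return 5
          t(h=1) -> return 5  (same call as traced above)
        -> return 13
        t(h=2) -> return 13  (same call as traced above)
      -> return 29
      t(h=3) -> return 29  (same call as traced above)
    -> return 61
    t(h=4) -> return 61  (same call as traced above)
  -> return 125
  t(h=5) -> return 125  (same call as traced above)
-> return 253

Final answer: 253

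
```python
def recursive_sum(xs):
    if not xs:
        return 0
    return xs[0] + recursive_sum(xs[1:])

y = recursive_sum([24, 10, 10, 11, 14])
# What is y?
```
Call trace:
recursive_sum(xs=[24, 10, 10, 11, 14])
  recursive_sum(xs=[10, 10, 11, 14])
    recursive_sum(xs=[10, 11, 14])
      recursive_sum(xs=[11, 14])
        recursive_sum(xs=[14])
          recursive_sum(xs=[])
          -> return 0
        -> return 14
      -> return 25
    -> return 35
  -> return 45
-> return 69

Final answer: 69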